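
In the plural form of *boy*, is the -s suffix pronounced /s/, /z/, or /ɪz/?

/z/

The stem *boy* ends in a voiced non-sibilant sound.
The plural suffix surfaces as /ɪz/ after sibilants, /s/ after other voiceless consonants, and /z/ after other voiced sounds.
So the plural -s on *boy* is pronounced /z/.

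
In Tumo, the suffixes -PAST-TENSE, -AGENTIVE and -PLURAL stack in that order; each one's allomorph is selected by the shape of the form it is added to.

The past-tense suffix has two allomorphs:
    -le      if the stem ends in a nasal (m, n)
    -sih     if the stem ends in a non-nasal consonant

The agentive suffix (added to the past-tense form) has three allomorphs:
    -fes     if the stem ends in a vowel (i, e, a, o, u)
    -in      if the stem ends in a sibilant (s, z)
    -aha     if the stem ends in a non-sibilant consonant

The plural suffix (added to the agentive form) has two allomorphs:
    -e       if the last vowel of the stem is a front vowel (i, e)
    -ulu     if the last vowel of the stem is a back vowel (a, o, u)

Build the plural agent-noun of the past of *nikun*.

nikunlefese

*nikun* — final consonant /n/ (a nasal) → -le → *nikunle*.
Since the final sound of the past-tense form *nikunle* is /e/ (a vowel), it takes -fes, giving *nikunlefes*.
The last vowel of the agentive form *nikunlefes* is /e/, which is a front vowel, so the plural suffix is -e, giving *nikunlefese*.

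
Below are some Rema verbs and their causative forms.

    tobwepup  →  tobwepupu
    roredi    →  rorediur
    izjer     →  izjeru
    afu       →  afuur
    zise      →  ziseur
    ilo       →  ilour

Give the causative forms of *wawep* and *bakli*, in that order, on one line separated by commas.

The pattern is consonant vs. vowel: -u when the stem ends in a consonant (*tobwepup*, *izjer*); -ur when the stem ends in a vowel (*roredi*, *afu*, *zise*, *ilo*).
*wawep* — final sound /p/ (a consonant) → -u → *wawepu*.
*bakli*: final sound = /i/, a vowel → -ur → *bakliur*.

wawepu, bakliur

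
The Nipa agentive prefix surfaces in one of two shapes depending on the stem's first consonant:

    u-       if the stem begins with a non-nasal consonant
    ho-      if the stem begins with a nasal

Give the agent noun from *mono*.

homono

*mono* — first consonant /m/ (a nasal) → ho- → *homono*.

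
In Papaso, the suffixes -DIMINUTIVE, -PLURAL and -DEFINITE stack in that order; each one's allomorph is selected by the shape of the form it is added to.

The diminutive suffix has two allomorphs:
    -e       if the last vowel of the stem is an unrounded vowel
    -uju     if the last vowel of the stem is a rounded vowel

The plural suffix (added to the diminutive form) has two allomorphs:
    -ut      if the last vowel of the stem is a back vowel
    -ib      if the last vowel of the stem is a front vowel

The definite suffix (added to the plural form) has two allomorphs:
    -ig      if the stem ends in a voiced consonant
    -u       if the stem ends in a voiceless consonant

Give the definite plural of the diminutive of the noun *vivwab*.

The last vowel of *vivwab* is /a/, which is an unrounded vowel, so the diminutive suffix is -e, giving *vivwabe*.
Since the last vowel of the diminutive form *vivwabe* is /e/ (a front vowel), it takes -ib, giving *vivwabeib*.
The plural form *vivwabeib* — final consonant /b/ (voiced) → -ig → *vivwabeibig*.

vivwabeibig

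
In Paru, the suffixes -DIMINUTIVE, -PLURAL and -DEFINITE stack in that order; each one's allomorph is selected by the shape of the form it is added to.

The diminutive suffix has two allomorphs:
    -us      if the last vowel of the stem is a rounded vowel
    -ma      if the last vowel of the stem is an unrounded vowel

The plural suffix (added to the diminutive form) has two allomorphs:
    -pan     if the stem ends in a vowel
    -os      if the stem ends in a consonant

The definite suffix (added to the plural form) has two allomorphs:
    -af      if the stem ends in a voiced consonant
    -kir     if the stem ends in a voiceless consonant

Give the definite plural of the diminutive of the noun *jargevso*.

*jargevso*: last vowel = /o/, a rounded vowel → -us → *jargevsous*.
The diminutive form *jargevsous*: final sound = /s/, a consonant → -os → *jargevsousos*.
The plural form *jargevsousos*: final consonant = /s/, voiceless → -kir → *jargevsousoskir*.

jargevsousoskir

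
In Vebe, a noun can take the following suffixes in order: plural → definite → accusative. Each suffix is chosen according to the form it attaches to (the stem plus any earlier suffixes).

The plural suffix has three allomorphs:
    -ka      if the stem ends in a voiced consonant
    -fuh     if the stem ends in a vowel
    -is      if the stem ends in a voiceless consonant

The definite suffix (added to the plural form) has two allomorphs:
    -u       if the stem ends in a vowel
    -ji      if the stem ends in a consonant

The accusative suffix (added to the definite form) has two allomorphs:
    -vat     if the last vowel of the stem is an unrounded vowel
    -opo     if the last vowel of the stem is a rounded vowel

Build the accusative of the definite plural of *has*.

hasisjivat

Since the final sound of *has* is /s/ (a voiceless consonant), it takes -is, giving *hasis*.
The plural form *hasis* — final sound /s/ (a consonant) → -ji → *hasisji*.
The definite form *hasisji* — last vowel /i/ (an unrounded vowel) → -vat → *hasisjivat*.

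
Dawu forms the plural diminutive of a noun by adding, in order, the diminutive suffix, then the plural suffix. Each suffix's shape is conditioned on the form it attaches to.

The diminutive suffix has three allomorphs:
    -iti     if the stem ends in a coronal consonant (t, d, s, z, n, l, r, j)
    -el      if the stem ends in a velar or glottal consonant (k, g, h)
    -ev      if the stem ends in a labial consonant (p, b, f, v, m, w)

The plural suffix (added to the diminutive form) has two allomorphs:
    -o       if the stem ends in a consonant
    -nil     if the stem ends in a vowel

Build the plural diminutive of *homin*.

The final consonant of *homin* is /n/, which is coronal, so the diminutive suffix is -iti, giving *hominiti*.
The diminutive form *hominiti* — final sound /i/ (a vowel) → -nil → *hominitinil*.

hominitinil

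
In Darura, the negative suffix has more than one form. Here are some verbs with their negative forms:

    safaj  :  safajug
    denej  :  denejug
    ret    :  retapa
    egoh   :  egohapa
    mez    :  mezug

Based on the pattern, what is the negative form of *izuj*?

izujug

Looking at the final consonant of each stem: -apa when the stem ends in a voiceless consonant (*ret*, *egoh*); -ug when the stem ends in a voiced consonant (*safaj*, *denej*, *mez*).
*izuj*: final consonant = /j/, voiced → -ug → *izujug*.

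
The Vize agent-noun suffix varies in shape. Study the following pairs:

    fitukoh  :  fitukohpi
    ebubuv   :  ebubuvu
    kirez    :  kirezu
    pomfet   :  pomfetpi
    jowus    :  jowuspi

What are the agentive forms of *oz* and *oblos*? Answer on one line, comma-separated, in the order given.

Looking at the final consonant of each stem: -pi when the stem ends in a voiceless consonant (*fitukoh*, *pomfet*, *jowus*); -u when the stem ends in a voiced consonant (*ebubuv*, *kirez*).
Since the final consonant of *oz* is /z/ (voiced), it takes -u, giving *ozu*.
The final consonant of *oblos* is /s/, which is voiceless, so the suffix is -pi, giving *oblospi*.

ozu, oblospi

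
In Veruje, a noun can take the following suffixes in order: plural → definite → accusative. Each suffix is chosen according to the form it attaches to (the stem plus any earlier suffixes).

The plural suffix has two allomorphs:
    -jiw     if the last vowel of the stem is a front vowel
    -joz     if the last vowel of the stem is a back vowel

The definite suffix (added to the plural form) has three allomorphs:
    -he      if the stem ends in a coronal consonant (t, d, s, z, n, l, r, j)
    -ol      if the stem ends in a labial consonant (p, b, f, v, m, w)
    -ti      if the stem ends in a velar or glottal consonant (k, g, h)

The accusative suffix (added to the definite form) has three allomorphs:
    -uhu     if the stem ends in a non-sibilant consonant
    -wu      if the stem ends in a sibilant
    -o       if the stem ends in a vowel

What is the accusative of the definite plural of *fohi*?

fohijiwoluhu

*fohi*: last vowel = /i/, a front vowel → -jiw → *fohijiw*.
The plural form *fohijiw*: final consonant = /w/, labial → -ol → *fohijiwol*.
The definite form *fohijiwol*: final sound = /l/, a non-sibilant consonant → -uhu → *fohijiwoluhu*.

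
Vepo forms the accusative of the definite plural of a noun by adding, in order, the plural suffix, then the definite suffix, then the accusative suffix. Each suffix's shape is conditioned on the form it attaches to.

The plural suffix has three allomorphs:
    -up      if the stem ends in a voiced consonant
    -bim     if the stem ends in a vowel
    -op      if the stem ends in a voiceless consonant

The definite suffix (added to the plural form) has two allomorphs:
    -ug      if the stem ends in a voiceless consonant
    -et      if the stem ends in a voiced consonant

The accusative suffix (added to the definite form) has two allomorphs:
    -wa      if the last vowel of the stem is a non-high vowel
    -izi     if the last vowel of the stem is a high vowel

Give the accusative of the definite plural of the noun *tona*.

Since the final sound of *tona* is /a/ (a vowel), it takes -bim, giving *tonabim*.
The plural form *tonabim*: final consonant = /m/, voiced → -et → *tonabimet*.
The definite form *tonabimet* — last vowel /e/ (a non-high vowel) → -wa → *tonabimetwa*.

tonabimetwa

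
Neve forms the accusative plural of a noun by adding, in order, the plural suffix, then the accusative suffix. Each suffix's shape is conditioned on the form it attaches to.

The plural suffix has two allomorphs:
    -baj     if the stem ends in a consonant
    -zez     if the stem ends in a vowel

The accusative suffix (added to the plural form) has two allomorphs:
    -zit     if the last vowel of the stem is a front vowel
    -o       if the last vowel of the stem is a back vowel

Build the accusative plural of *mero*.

*mero* — final sound /o/ (a vowel) → -zez → *merozez*.
Since the last vowel of the plural form *merozez* is /e/ (a front vowel), it takes -zit, giving *merozezzit*.

merozezzit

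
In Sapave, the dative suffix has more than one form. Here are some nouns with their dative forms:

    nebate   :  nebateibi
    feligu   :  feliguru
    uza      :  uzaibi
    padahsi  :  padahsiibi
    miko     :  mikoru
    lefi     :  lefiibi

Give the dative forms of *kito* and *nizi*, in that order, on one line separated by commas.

The suffix is conditioned by the last vowel: -ru when the last vowel of the stem is a rounded vowel (*feligu*, *miko*); -ibi when the last vowel of the stem is an unrounded vowel (*nebate*, *uza*, *padahsi*, *lefi*).
Since the last vowel of *kito* is /o/ (a rounded vowel), it takes -ru, giving *kitoru*.
The last vowel of *nizi* is /i/, which is an unrounded vowel, so the suffix is -ibi, giving *niziibi*.

kitoru, niziibi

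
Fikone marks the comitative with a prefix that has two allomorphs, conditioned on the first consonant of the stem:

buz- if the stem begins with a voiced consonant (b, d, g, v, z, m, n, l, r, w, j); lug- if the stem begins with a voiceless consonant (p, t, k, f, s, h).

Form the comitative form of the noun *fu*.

lugfu

*fu* — first consonant /f/ (voiceless) → lug- → *lugfu*.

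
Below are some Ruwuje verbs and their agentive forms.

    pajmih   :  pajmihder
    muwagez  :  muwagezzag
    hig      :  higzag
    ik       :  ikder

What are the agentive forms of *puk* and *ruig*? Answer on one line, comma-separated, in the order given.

pukder, ruigzag

The pattern is voicing of the final consonant: -der when the stem ends in a voiceless consonant (*pajmih*, *ik*); -zag when the stem ends in a voiced consonant (*muwagez*, *hig*).
The final consonant of *puk* is /k/, which is voiceless, so the suffix is -der, giving *pukder*.
Since the final consonant of *ruig* is /g/ (voiced), it takes -zag, giving *ruigzag*.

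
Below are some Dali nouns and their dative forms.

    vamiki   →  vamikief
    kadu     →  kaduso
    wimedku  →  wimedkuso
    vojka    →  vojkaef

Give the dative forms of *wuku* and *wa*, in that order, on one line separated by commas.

The suffix is conditioned by the last vowel: -so when the last vowel of the stem is a rounded vowel (*kadu*, *wimedku*); -ef when the last vowel of the stem is an unrounded vowel (*vamiki*, *vojka*).
The last vowel of *wuku* is /u/, which is a rounded vowel, so the suffix is -so, giving *wukuso*.
*wa*: last vowel = /a/, an unrounded vowel → -ef → *waef*.

wukuso, waef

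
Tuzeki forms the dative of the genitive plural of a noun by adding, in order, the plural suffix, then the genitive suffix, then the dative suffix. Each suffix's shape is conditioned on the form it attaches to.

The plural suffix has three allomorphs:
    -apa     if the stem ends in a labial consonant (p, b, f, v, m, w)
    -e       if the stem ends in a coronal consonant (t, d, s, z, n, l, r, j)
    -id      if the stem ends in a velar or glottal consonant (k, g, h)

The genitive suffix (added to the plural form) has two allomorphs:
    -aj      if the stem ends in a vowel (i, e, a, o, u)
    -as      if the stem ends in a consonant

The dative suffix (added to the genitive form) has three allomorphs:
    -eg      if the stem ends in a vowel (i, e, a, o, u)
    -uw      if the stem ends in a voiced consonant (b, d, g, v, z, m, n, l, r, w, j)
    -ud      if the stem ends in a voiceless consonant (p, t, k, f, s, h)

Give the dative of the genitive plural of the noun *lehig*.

The final consonant of *lehig* is /g/, which is velar/glottal, so the plural suffix is -id, giving *lehigid*.
The plural form *lehigid*: final sound = /d/, a consonant → -as → *lehigidas*.
The genitive form *lehigidas*: final sound = /s/, a voiceless consonant → -ud → *lehigidasud*.

lehigidasud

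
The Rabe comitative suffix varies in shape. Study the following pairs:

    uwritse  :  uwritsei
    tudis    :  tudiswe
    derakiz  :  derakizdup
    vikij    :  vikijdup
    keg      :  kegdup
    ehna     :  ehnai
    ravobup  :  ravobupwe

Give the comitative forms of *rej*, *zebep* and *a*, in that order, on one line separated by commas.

The suffix is conditioned by the final sound: -we when the stem ends in a voiceless consonant (*tudis*, *ravobup*); -dup when the stem ends in a voiced consonant (*derakiz*, *vikij*, *keg*); -i when the stem ends in a vowel (*uwritse*, *ehna*).
Since the final sound of *rej* is /j/ (a voiced consonant), it takes -dup, giving *rejdup*.
The final sound of *zebep* is /p/, which is a voiceless consonant, so the suffix is -we, giving *zebepwe*.
Since the final sound of *a* is /a/ (a vowel), it takes -i, giving *ai*.

rejdup, zebepwe, ai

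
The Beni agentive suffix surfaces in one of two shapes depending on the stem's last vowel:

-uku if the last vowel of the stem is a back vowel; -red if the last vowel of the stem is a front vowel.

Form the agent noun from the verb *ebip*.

The last vowel of *ebip* is /i/, which is a front vowel, so the suffix is -red, giving *ebipred*.

ebipred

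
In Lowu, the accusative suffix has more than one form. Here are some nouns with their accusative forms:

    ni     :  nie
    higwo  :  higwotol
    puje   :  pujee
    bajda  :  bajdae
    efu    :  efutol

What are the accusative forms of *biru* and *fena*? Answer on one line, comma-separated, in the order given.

The pattern is rounding harmony: -tol when the last vowel of the stem is a rounded vowel (*higwo*, *efu*); -e when the last vowel of the stem is an unrounded vowel (*ni*, *puje*, *bajda*).
*biru* — last vowel /u/ (a rounded vowel) → -tol → *birutol*.
Since the last vowel of *fena* is /a/ (an unrounded vowel), it takes -e, giving *fenae*.

birutol, fenae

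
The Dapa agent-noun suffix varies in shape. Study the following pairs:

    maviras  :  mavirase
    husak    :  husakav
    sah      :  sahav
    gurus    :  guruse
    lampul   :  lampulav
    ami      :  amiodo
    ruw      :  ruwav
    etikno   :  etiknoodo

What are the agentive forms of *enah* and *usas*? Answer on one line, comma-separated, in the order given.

The suffix is conditioned by the final sound: -e when the stem ends in a sibilant (*maviras*, *gurus*); -av when the stem ends in a non-sibilant consonant (*husak*, *sah*, *lampul*, *ruw*); -odo when the stem ends in a vowel (*ami*, *etikno*).
The final sound of *enah* is /h/, which is a non-sibilant consonant, so the suffix is -av, giving *enahav*.
The final sound of *usas* is /s/, which is a sibilant, so the suffix is -e, giving *usase*.

enahav, usase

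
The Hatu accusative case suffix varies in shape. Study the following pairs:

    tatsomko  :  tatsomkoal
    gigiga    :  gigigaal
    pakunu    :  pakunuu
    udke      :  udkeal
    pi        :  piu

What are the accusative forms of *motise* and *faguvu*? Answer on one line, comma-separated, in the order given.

Looking at the last vowel of each stem: -u when the last vowel of the stem is a high vowel (*pakunu*, *pi*); -al when the last vowel of the stem is a non-high vowel (*tatsomko*, *gigiga*, *udke*).
*motise* — last vowel /e/ (a non-high vowel) → -al → *motiseal*.
Since the last vowel of *faguvu* is /u/ (a high vowel), it takes -u, giving *faguvuu*.

motiseal, faguvuu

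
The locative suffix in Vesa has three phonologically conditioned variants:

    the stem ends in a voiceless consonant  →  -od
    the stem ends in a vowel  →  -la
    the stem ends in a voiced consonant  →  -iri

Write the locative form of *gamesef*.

gamesefod

*gamesef* — final sound /f/ (a voiceless consonant) → -od → *gamesefod*.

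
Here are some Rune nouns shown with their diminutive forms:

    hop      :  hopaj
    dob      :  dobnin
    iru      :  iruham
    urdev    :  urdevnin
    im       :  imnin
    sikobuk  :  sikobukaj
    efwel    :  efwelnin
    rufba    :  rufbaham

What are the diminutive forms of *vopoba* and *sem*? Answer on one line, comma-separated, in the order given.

The alternation tracks the final sound of the stem — -aj when the stem ends in a voiceless consonant (*hop*, *sikobuk*); -nin when the stem ends in a voiced consonant (*dob*, *urdev*, *im*, *efwel*); -ham when the stem ends in a vowel (*iru*, *rufba*).
*vopoba* — final sound /a/ (a vowel) → -ham → *vopobaham*.
The final sound of *sem* is /m/, which is a voiced consonant, so the suffix is -nin, giving *semnin*.

vopobaham, semnin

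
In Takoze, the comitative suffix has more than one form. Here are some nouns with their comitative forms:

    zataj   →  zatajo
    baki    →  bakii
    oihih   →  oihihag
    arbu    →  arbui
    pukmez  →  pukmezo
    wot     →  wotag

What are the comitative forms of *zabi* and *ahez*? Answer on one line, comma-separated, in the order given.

zabii, ahezo

The alternation tracks the final sound of the stem — -ag when the stem ends in a voiceless consonant (*oihih*, *wot*); -o when the stem ends in a voiced consonant (*zataj*, *pukmez*); -i when the stem ends in a vowel (*baki*, *arbu*).
The final sound of *zabi* is /i/, which is a vowel, so the suffix is -i, giving *zabii*.
*ahez*: final sound = /z/, a voiced consonant → -o → *ahezo*.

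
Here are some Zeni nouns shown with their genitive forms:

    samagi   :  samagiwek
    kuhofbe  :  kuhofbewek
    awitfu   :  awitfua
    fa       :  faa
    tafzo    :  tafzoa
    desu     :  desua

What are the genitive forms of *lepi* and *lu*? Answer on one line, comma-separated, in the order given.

lepiwek, lua

The pattern is front/back vowel harmony: -wek when the last vowel of the stem is a front vowel (*samagi*, *kuhofbe*); -a when the last vowel of the stem is a back vowel (*awitfu*, *fa*, *tafzo*, *desu*).
*lepi* — last vowel /i/ (a front vowel) → -wek → *lepiwek*.
The last vowel of *lu* is /u/, which is a back vowel, so the suffix is -a, giving *lua*.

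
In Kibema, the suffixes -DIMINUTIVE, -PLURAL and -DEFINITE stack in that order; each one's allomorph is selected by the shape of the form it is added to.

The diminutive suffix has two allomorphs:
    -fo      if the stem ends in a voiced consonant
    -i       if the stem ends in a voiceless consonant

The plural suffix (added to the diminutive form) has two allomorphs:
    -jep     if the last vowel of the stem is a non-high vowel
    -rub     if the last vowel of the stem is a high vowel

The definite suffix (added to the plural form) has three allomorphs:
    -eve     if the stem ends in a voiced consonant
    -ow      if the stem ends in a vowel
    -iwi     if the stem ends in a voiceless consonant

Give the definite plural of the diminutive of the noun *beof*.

beofirubeve

*beof*: final consonant = /f/, voiceless → -i → *beofi*.
The last vowel of the diminutive form *beofi* is /i/, which is a high vowel, so the plural suffix is -rub, giving *beofirub*.
The final sound of the plural form *beofirub* is /b/, which is a voiced consonant, so the definite suffix is -eve, giving *beofirubeve*.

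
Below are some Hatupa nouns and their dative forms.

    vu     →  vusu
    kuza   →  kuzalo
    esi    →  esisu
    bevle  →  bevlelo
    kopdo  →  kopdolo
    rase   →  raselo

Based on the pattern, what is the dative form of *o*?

The suffix is conditioned by the last vowel: -su when the last vowel of the stem is a high vowel (*vu*, *esi*); -lo when the last vowel of the stem is a non-high vowel (*kuza*, *bevle*, *kopdo*, *rase*).
*o* — last vowel /o/ (a non-high vowel) → -lo → *olo*.

olo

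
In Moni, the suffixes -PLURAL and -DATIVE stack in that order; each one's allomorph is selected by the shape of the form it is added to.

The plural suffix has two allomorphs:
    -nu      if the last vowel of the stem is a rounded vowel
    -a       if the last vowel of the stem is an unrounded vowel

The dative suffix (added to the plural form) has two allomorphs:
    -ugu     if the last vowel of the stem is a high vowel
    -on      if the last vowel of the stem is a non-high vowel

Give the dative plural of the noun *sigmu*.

sigmunuugu

*sigmu* — last vowel /u/ (a rounded vowel) → -nu → *sigmunu*.
The plural form *sigmunu*: last vowel = /u/, a high vowel → -ugu → *sigmunuugu*.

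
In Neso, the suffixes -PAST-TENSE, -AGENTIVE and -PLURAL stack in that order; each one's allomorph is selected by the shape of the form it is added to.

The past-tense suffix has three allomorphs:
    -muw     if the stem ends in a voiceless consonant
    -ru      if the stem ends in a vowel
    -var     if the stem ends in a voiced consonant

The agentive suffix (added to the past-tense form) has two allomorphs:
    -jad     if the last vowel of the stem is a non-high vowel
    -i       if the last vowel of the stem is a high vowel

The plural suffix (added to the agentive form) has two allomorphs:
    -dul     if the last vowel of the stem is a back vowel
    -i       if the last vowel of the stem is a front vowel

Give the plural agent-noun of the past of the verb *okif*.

The final sound of *okif* is /f/, which is a voiceless consonant, so the past-tense suffix is -muw, giving *okifmuw*.
The last vowel of the past-tense form *okifmuw* is /u/, which is a high vowel, so the agentive suffix is -i, giving *okifmuwi*.
The last vowel of the agentive form *okifmuwi* is /i/, which is a front vowel, so the plural suffix is -i, giving *okifmuwii*.

okifmuwii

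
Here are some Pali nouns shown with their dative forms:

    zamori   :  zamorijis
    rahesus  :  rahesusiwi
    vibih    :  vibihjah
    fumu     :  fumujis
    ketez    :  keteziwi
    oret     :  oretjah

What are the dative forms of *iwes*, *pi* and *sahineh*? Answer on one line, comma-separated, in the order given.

The alternation tracks the final sound of the stem — -iwi when the stem ends in a sibilant (*rahesus*, *ketez*); -jah when the stem ends in a non-sibilant consonant (*vibih*, *oret*); -jis when the stem ends in a vowel (*zamori*, *fumu*).
Since the final sound of *iwes* is /s/ (a sibilant), it takes -iwi, giving *iwesiwi*.
The final sound of *pi* is /i/, which is a vowel, so the suffix is -jis, giving *pijis*.
*sahineh* — final sound /h/ (a non-sibilant consonant) → -jah → *sahinehjah*.

iwesiwi, pijis, sahinehjah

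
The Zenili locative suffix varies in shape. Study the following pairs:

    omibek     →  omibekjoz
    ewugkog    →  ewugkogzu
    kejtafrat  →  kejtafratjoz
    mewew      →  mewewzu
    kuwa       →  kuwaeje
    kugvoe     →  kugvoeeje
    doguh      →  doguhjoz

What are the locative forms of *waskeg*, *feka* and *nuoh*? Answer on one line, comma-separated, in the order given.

waskegzu, fekaeje, nuohjoz

The pattern is voicing of the final sound: -joz when the stem ends in a voiceless consonant (*omibek*, *kejtafrat*, *doguh*); -zu when the stem ends in a voiced consonant (*ewugkog*, *mewew*); -eje when the stem ends in a vowel (*kuwa*, *kugvoe*).
*waskeg*: final sound = /g/, a voiced consonant → -zu → *waskegzu*.
*feka*: final sound = /a/, a vowel → -eje → *fekaeje*.
*nuoh*: final sound = /h/, a voiceless consonant → -joz → *nuohjoz*.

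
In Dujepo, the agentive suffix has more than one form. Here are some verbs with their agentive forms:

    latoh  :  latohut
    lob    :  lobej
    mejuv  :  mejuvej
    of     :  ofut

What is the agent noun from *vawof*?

The alternation tracks the final consonant of the stem — -ut when the stem ends in a voiceless consonant (*latoh*, *of*); -ej when the stem ends in a voiced consonant (*lob*, *mejuv*).
Since the final consonant of *vawof* is /f/ (voiceless), it takes -ut, giving *vawofut*.

vawofut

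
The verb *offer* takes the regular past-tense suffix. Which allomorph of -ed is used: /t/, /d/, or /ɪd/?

The stem *offer* ends in a voiced sound other than /d/.
The -ed suffix is realized as /ɪd/ after /t, d/; as /t/ after other voiceless consonants; and as /d/ after other voiced sounds.
So -ed on *offer* is pronounced /d/.

/d/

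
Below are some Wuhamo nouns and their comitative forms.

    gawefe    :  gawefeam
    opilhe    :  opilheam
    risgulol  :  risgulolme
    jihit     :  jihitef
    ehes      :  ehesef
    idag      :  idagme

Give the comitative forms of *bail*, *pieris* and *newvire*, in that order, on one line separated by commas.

The alternation tracks the final sound of the stem — -ef when the stem ends in a voiceless consonant (*jihit*, *ehes*); -me when the stem ends in a voiced consonant (*risgulol*, *idag*); -am when the stem ends in a vowel (*gawefe*, *opilhe*).
The final sound of *bail* is /l/, which is a voiced consonant, so the suffix is -me, giving *bailme*.
*pieris* — final sound /s/ (a voiceless consonant) → -ef → *pierisef*.
The final sound of *newvire* is /e/, which is a vowel, so the suffix is -am, giving *newviream*.

bailme, pierisef, newviream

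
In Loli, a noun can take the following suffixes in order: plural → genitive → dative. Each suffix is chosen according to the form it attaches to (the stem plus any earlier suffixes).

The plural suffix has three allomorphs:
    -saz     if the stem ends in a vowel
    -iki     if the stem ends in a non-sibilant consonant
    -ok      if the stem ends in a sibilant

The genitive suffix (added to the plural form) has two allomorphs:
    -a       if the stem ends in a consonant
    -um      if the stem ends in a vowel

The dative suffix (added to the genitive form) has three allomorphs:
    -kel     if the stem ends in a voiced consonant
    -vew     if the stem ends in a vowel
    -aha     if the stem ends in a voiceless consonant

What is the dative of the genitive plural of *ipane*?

ipanesazavew

*ipane* — final sound /e/ (a vowel) → -saz → *ipanesaz*.
Since the final sound of the plural form *ipanesaz* is /z/ (a consonant), it takes -a, giving *ipanesaza*.
The genitive form *ipanesaza*: final sound = /a/, a vowel → -vew → *ipanesazavew*.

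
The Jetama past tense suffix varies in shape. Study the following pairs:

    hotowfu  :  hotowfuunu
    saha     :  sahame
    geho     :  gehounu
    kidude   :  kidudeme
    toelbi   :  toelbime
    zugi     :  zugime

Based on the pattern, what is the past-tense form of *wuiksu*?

The pattern is rounding harmony: -unu when the last vowel of the stem is a rounded vowel (*hotowfu*, *geho*); -me when the last vowel of the stem is an unrounded vowel (*saha*, *kidude*, *toelbi*, *zugi*).
The last vowel of *wuiksu* is /u/, which is a rounded vowel, so the suffix is -unu, giving *wuiksuunu*.

wuiksuunu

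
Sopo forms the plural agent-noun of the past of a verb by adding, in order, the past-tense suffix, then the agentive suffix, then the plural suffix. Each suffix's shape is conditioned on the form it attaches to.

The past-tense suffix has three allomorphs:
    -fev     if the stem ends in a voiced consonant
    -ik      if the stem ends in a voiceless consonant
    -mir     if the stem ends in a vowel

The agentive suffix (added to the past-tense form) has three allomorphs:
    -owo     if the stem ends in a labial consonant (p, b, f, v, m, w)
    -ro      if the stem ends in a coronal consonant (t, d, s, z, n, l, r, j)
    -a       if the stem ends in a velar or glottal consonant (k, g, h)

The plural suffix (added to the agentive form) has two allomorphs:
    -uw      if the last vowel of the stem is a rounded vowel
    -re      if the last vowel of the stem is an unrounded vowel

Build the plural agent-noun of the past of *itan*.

itanfevowouw

The final sound of *itan* is /n/, which is a voiced consonant, so the past-tense suffix is -fev, giving *itanfev*.
The final consonant of the past-tense form *itanfev* is /v/, which is labial, so the agentive suffix is -owo, giving *itanfevowo*.
Since the last vowel of the agentive form *itanfevowo* is /o/ (a rounded vowel), it takes -uw, giving *itanfevowouw*.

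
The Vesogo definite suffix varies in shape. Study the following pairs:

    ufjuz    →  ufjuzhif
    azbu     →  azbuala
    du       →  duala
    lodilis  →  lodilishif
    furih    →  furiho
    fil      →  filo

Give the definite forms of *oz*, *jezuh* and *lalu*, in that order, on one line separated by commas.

The suffix is conditioned by the final sound: -hif when the stem ends in a sibilant (*ufjuz*, *lodilis*); -o when the stem ends in a non-sibilant consonant (*furih*, *fil*); -ala when the stem ends in a vowel (*azbu*, *du*).
Since the final sound of *oz* is /z/ (a sibilant), it takes -hif, giving *ozhif*.
*jezuh* — final sound /h/ (a non-sibilant consonant) → -o → *jezuho*.
The final sound of *lalu* is /u/, which is a vowel, so the suffix is -ala, giving *laluala*.

ozhif, jezuho, laluala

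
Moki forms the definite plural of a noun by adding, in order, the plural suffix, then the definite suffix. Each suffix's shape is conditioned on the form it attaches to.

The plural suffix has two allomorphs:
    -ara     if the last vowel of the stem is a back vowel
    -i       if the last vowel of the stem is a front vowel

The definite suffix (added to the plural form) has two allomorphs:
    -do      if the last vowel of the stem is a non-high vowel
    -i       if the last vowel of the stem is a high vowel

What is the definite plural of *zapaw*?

Since the last vowel of *zapaw* is /a/ (a back vowel), it takes -ara, giving *zapawara*.
Since the last vowel of the plural form *zapawara* is /a/ (a non-high vowel), it takes -do, giving *zapawarado*.

zapawarado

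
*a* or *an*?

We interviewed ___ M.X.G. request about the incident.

an

The indefinite article is chosen by the initial *sound* of the following word, not its spelling.
The initialism *M.X.G.* is read letter by letter; the first letter, M, is pronounced /ɛm/, which begins with a vowel sound.
So the article is *an*: We interviewed an M.X.G. request about the incident.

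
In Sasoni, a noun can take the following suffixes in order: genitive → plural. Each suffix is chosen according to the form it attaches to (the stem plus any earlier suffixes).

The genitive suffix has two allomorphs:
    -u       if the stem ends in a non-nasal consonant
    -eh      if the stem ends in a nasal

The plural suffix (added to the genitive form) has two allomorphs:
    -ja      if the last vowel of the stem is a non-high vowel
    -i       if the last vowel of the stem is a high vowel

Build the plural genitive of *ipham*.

*ipham* — final consonant /m/ (a nasal) → -eh → *iphameh*.
The genitive form *iphameh* — last vowel /e/ (a non-high vowel) → -ja → *iphamehja*.

iphamehja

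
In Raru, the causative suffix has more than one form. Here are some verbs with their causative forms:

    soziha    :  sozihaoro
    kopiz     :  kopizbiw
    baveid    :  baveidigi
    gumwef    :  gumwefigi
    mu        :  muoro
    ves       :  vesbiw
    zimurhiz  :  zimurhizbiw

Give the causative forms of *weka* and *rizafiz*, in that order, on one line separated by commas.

wekaoro, rizafizbiw

The alternation tracks the final sound of the stem — -biw when the stem ends in a sibilant (*kopiz*, *ves*, *zimurhiz*); -igi when the stem ends in a non-sibilant consonant (*baveid*, *gumwef*); -oro when the stem ends in a vowel (*soziha*, *mu*).
*weka* — final sound /a/ (a vowel) → -oro → *wekaoro*.
Since the final sound of *rizafiz* is /z/ (a sibilant), it takes -biw, giving *rizafizbiw*.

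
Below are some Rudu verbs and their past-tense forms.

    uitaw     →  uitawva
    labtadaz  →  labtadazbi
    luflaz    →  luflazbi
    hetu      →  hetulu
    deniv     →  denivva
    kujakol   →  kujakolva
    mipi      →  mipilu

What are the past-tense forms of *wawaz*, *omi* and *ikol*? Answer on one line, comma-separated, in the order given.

wawazbi, omilu, ikolva

The alternation tracks the final sound of the stem — -bi when the stem ends in a sibilant (*labtadaz*, *luflaz*); -va when the stem ends in a non-sibilant consonant (*uitaw*, *deniv*, *kujakol*); -lu when the stem ends in a vowel (*hetu*, *mipi*).
The final sound of *wawaz* is /z/, which is a sibilant, so the suffix is -bi, giving *wawazbi*.
The final sound of *omi* is /i/, which is a vowel, so the suffix is -lu, giving *omilu*.
*ikol*: final sound = /l/, a non-sibilant consonant → -va → *ikolva*.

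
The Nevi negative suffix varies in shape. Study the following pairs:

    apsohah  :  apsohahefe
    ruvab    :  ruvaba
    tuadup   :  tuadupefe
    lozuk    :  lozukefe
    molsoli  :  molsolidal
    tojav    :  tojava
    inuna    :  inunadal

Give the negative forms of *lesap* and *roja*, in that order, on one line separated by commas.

Looking at the final sound of each stem: -efe when the stem ends in a voiceless consonant (*apsohah*, *tuadup*, *lozuk*); -a when the stem ends in a voiced consonant (*ruvab*, *tojav*); -dal when the stem ends in a vowel (*molsoli*, *inuna*).
Since the final sound of *lesap* is /p/ (a voiceless consonant), it takes -efe, giving *lesapefe*.
Since the final sound of *roja* is /a/ (a vowel), it takes -dal, giving *rojadal*.

lesapefe, rojadal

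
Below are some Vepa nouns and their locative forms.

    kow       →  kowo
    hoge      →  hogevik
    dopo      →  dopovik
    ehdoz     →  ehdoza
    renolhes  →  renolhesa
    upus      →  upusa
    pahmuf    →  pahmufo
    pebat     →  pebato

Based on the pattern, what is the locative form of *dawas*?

dawasa

The suffix is conditioned by the final sound: -a when the stem ends in a sibilant (*ehdoz*, *renolhes*, *upus*); -o when the stem ends in a non-sibilant consonant (*kow*, *pahmuf*, *pebat*); -vik when the stem ends in a vowel (*hoge*, *dopo*).
Since the final sound of *dawas* is /s/ (a sibilant), it takes -a, giving *dawasa*.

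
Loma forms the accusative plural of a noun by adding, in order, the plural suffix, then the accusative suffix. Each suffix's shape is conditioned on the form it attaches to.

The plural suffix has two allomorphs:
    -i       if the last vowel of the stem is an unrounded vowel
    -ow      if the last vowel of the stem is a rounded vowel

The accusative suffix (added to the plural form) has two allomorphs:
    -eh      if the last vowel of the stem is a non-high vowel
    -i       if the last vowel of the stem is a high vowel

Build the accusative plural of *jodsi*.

Since the last vowel of *jodsi* is /i/ (an unrounded vowel), it takes -i, giving *jodsii*.
Since the last vowel of the plural form *jodsii* is /i/ (a high vowel), it takes -i, giving *jodsiii*.

jodsiii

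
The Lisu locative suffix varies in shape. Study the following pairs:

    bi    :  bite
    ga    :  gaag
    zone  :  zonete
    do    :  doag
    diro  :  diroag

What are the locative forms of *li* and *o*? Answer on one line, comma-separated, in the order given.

Looking at the last vowel of each stem: -te when the last vowel of the stem is a front vowel (*bi*, *zone*); -ag when the last vowel of the stem is a back vowel (*ga*, *do*, *diro*).
*li* — last vowel /i/ (a front vowel) → -te → *lite*.
*o*: last vowel = /o/, a back vowel → -ag → *oag*.

lite, oag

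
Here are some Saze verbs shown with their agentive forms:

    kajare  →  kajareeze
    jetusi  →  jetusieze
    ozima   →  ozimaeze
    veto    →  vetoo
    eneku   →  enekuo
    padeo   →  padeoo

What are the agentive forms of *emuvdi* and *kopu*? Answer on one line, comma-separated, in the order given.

The alternation tracks the last vowel of the stem — -o when the last vowel of the stem is a rounded vowel (*veto*, *eneku*, *padeo*); -eze when the last vowel of the stem is an unrounded vowel (*kajare*, *jetusi*, *ozima*).
*emuvdi* — last vowel /i/ (an unrounded vowel) → -eze → *emuvdieze*.
Since the last vowel of *kopu* is /u/ (a rounded vowel), it takes -o, giving *kopuo*.

emuvdieze, kopuo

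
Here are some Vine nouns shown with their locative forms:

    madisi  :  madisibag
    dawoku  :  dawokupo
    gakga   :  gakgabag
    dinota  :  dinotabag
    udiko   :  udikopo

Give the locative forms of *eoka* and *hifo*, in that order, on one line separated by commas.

The alternation tracks the last vowel of the stem — -po when the last vowel of the stem is a rounded vowel (*dawoku*, *udiko*); -bag when the last vowel of the stem is an unrounded vowel (*madisi*, *gakga*, *dinota*).
*eoka*: last vowel = /a/, an unrounded vowel → -bag → *eokabag*.
Since the last vowel of *hifo* is /o/ (a rounded vowel), it takes -po, giving *hifopo*.

eokabag, hifopo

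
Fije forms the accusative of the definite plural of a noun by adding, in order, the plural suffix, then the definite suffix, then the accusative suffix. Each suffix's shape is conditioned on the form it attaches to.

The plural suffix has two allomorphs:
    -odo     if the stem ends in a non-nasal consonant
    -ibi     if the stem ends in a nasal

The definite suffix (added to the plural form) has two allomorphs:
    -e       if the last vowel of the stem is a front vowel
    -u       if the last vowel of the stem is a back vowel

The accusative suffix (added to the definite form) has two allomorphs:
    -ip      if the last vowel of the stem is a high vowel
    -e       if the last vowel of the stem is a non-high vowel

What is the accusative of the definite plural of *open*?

openibiee

The final consonant of *open* is /n/, which is a nasal, so the plural suffix is -ibi, giving *openibi*.
Since the last vowel of the plural form *openibi* is /i/ (a front vowel), it takes -e, giving *openibie*.
Since the last vowel of the definite form *openibie* is /e/ (a non-high vowel), it takes -e, giving *openibiee*.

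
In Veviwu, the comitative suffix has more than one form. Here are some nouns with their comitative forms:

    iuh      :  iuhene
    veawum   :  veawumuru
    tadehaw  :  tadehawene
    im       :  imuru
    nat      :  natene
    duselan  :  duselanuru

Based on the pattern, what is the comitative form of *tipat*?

The alternation tracks the final consonant of the stem — -uru when the stem ends in a nasal (*veawum*, *im*, *duselan*); -ene when the stem ends in a non-nasal consonant (*iuh*, *tadehaw*, *nat*).
*tipat*: final consonant = /t/, non-nasal → -ene → *tipatene*.

tipatene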